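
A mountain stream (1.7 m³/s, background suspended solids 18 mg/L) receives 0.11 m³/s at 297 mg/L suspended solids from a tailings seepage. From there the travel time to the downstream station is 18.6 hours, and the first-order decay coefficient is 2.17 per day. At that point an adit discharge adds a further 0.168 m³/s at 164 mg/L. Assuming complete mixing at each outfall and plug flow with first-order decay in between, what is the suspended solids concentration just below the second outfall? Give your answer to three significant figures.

Conservation of mass: C = (1.700·18.00 + 0.1100·297.0) / 1.810 = 63.27/1.810 = 34.96 mg/L; combined flow 1.810 m³/s.
After decay, C = 34.96 × e^(−kt) = 34.96 × 0.1860 = 6.503 mg/L.
At the second outfall, C = (1.810·6.503 + 0.1680·164.0) / (1.810 + 0.1680) = 19.88 mg/L.

19.9 mg/L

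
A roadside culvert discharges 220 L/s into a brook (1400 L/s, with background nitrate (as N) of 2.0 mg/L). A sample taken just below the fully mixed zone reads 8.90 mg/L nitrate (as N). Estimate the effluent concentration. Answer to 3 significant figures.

52.8 mg/L

Mass balance: 1400·2.000 + 220.0·Cₑ = 1620·8.900
→ Cₑ = (1620·8.900 − 1400·2.000) / 220.0 = 52.81 mg/L.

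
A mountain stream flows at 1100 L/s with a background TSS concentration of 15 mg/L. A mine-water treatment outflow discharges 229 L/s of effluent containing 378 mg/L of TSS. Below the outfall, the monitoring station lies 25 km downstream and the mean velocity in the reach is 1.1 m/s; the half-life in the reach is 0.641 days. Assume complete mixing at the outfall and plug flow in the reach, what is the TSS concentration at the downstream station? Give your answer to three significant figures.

Mixed concentration C = ΣQC/ΣQ = (1100·15.00 + 229.0·378.0) / 1329 = 103100/1329 = 77.55 mg/L.
Travel time t = 25·1000 / 1.1 = 22730 s = 6.313 h.
Half-life 0.641 d → k = ln 2 / 0.641 = 1.081 d⁻¹.
Applying C = C₀e^(−kt): 77.55 × 0.7524 = 58.35 mg/L.

58.3 mg/L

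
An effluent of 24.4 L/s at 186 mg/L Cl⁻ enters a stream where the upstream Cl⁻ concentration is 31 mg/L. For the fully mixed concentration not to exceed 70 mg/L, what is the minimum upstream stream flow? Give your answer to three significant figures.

Set C_mix = 70: (Q·31.00 + 24.40·186.0) / (Q + 24.40) = 70
→ Q = 24.40·(186.0 − 70)/(70 − 31.00) = 72.57 L/s.

72.6 L/s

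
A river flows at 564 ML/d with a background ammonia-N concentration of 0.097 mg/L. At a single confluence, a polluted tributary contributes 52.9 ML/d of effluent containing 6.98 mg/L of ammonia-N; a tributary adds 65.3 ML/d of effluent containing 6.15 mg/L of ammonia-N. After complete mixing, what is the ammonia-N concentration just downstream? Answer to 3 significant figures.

1.21 mg/L

Mixed concentration C = ΣQC/ΣQ = (564.0·0.09700 + 52.90·6.980 + 65.30·6.150) / 682.2 = 825.5/682.2 = 1.210 mg/L.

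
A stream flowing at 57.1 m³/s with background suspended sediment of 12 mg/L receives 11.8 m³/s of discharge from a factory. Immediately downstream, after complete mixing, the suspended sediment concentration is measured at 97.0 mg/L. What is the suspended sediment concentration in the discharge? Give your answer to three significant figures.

508 mg/L

Mass balance: 57.10·12.00 + 11.80·Cₑ = 68.90·97.00
→ Cₑ = (68.90·97.00 − 57.10·12.00) / 11.80 = 508.3 mg/L.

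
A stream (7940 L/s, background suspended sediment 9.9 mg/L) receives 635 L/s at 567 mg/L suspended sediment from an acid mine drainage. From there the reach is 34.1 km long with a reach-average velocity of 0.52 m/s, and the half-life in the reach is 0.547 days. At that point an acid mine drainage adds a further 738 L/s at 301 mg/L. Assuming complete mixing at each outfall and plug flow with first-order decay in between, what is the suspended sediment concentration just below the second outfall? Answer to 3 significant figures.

41.9 mg/L

Mass balance: C = (7940·9.900 + 635.0·567.0) / 8575 = 438700/8575 = 51.15 mg/L; combined flow 8575 L/s.
Travel time t = 34.1·1000 / 0.52 = 65580 s = 18.22 h.
Half-life 0.547 d → k = ln 2 / 0.547 = 1.267 d⁻¹.
Decay over the reach: 51.15·exp(−kt) = 51.15·0.3822 = 19.55 mg/L.
At the second outfall, C = (8575·19.55 + 738.0·301.0) / (8575 + 738.0) = 41.86 mg/L.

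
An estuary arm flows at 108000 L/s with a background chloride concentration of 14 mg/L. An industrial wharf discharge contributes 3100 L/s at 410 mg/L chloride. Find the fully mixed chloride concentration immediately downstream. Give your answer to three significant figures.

After mixing, C = (108000·14.00 + 3100·410.0) / 111100 = 2783000/111100 = 25.05 mg/L.

25.0 mg/L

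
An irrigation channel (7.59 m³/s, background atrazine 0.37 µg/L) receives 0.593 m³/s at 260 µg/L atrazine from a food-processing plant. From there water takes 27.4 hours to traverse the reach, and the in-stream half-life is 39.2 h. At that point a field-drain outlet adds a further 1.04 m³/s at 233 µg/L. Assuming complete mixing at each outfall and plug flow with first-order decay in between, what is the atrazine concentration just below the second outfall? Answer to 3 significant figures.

36.8 µg/L

Mass balance: C = (7.590·0.3700 + 0.5930·260.0) / 8.183 = 157.0/8.183 = 19.18 µg/L; combined flow 8.183 m³/s.
Half-life 39.2 h → k = ln 2 / 39.2 = 0.01768 h⁻¹ = 0.4244 d⁻¹.
Applying C = C₀e^(−kt): 19.18 × 0.6160 = 11.82 µg/L.
At the second outfall, C = (8.183·11.82 + 1.040·233.0) / (8.183 + 1.040) = 36.76 µg/L.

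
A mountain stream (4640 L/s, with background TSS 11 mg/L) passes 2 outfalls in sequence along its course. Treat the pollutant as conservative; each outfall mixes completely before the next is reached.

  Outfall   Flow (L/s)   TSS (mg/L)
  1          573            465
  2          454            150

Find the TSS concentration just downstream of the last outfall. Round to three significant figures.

Outfall 1: combined Q = 5213 L/s; C = (4640·11.00 + 573.0·465.0)/5213 = 60.90 mg/L.
Outfall 2: combined Q = 5667 L/s; C = (5213·60.90 + 454.0·150.0)/5667 = 68.04 mg/L.

68.0 mg/L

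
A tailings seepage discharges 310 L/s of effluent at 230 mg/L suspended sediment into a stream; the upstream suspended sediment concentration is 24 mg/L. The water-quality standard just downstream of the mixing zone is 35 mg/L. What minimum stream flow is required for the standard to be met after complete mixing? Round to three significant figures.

5500 L/s

Set C_mix = 35: (Q·24.00 + 310.0·230.0) / (Q + 310.0) = 35
→ Q = 310.0·(230.0 − 35)/(35 − 24.00) = 5495 L/s.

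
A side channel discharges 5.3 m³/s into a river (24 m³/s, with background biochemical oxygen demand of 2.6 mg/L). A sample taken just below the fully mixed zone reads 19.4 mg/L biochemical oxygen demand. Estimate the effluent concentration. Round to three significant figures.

Mass balance: 24.00·2.600 + 5.300·Cₑ = 29.30·19.40
→ Cₑ = (29.30·19.40 − 24.00·2.600) / 5.300 = 95.48 mg/L.

95.5 mg/L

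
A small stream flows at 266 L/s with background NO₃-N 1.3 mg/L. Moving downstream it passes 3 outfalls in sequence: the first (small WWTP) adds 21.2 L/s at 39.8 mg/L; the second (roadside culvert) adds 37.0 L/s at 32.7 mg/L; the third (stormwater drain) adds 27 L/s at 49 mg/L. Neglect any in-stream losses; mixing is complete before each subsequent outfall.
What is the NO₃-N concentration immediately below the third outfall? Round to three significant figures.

10.6 mg/L

Below outfall 1: Q → 287.2 L/s, C = (266.0·1.300 + 21.20·39.80)/287.2 = 4.142 mg/L.
Below outfall 2: Q → 324.2 L/s, C = (287.2·4.142 + 37.00·32.70)/324.2 = 7.401 mg/L.
Below outfall 3: Q → 351.2 L/s, C = (324.2·7.401 + 27.00·49.00)/351.2 = 10.60 mg/L.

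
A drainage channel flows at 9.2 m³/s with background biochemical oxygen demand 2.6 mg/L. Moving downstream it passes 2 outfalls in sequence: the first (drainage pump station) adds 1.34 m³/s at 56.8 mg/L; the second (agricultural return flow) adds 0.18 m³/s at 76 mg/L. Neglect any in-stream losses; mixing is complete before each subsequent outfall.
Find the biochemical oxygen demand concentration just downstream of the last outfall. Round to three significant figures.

10.6 mg/L

Below outfall 1: Q → 10.54 m³/s, C = (9.200·2.600 + 1.340·56.80)/10.54 = 9.491 mg/L.
Below outfall 2: Q → 10.72 m³/s, C = (10.54·9.491 + 0.1800·76.00)/10.72 = 10.61 mg/L.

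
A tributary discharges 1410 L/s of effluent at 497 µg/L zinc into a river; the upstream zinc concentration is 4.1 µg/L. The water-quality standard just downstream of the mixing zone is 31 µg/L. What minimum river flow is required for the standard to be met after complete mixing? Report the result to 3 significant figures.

24400 L/s

Set C_mix = 31: (Q·4.100 + 1410·497.0) / (Q + 1410) = 31
→ Q = 1410·(497.0 − 31)/(31 − 4.100) = 24430 L/s.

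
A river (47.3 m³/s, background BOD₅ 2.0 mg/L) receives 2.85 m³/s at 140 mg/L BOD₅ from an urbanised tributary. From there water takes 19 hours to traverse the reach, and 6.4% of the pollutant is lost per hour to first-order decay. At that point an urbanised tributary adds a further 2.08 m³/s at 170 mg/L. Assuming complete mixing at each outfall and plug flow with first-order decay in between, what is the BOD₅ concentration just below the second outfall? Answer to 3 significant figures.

9.46 mg/L

Flow-weighted average: C = (47.30·2.000 + 2.850·140.0) / 50.15 = 493.6/50.15 = 9.842 mg/L; combined flow 50.15 m³/s.
6.4%/h lost → k = −ln(1 − 0.064) = 0.06614 h⁻¹.
Decay over the reach: 9.842·exp(−kt) = 9.842·0.2846 = 2.801 mg/L.
At the second outfall, C = (50.15·2.801 + 2.080·170.0) / (50.15 + 2.080) = 9.460 mg/L.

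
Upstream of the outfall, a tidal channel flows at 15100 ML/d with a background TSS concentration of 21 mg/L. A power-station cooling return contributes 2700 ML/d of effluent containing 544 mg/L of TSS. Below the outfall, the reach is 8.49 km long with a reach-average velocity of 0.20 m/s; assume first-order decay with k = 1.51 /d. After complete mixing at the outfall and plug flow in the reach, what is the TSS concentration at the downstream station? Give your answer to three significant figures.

After mixing, C = (15100·21.00 + 2700·544.0) / 17800 = 1786000/17800 = 100.3 mg/L.
Travel time t = 8.49·1000 / 0.20 = 42450 s = 11.79 h.
Applying C = C₀e^(−kt): 100.3 × 0.4762 = 47.78 mg/L.

47.8 mg/L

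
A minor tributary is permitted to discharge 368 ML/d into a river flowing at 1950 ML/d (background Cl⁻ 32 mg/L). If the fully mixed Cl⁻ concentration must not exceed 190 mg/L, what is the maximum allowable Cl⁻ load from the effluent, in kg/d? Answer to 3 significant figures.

378000 kg/d

Mass balance at the limit: 1950·32.00 + 368.0·Cₑ = 2318·190 → Cₑ = 1027 mg/L.
368.0 ML/d = 4.259 m³/s. Load = 4.259 m³/s × 1027 g/m³ × 86 400 s/d = 378000 kg/d.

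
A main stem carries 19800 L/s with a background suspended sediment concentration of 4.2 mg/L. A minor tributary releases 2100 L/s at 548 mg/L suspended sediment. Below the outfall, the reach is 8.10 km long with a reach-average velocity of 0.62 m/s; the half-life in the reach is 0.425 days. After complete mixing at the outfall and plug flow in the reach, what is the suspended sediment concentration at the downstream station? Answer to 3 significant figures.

44.0 mg/L

Mixed concentration C = ΣQC/ΣQ = (19800·4.200 + 2100·548.0) / 21900 = 1234000/21900 = 56.35 mg/L.
Travel time t = 8.10·1000 / 0.62 = 13060 s = 3.629 h.
Half-life 0.425 d → k = ln 2 / 0.425 = 1.631 d⁻¹.
Decay over the reach: 56.35·exp(−kt) = 56.35·0.7814 = 44.03 mg/L.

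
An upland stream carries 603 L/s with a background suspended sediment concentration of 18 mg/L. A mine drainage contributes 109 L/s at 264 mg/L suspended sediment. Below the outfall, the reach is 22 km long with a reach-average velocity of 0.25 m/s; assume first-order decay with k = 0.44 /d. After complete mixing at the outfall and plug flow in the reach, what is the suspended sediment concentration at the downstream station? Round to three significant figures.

35.6 mg/L

Flow-weighted average: C = (603.0·18.00 + 109.0·264.0) / 712.0 = 39630/712.0 = 55.66 mg/L.
Travel time t = 22·1000 / 0.25 = 88000 s = 24.44 h.
Decay over the reach: 55.66·exp(−kt) = 55.66·0.6388 = 35.56 mg/L.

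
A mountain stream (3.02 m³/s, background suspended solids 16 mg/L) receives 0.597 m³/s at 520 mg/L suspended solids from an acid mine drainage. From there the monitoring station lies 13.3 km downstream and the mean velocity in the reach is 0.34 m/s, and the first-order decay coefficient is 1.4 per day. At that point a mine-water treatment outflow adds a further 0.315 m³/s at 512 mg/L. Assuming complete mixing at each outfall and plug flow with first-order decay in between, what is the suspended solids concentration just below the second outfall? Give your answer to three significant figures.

89.4 mg/L

Mixed concentration C = ΣQC/ΣQ = (3.020·16.00 + 0.5970·520.0) / 3.617 = 358.8/3.617 = 99.19 mg/L; combined flow 3.617 m³/s.
Travel time t = 13.3·1000 / 0.34 = 39120 s = 10.87 h.
Decay over the reach: 99.19·exp(−kt) = 99.19·0.5305 = 52.62 mg/L.
Second outfall: C = (3.617·52.62 + 0.3150·512.0)/3.932 = 89.42 mg/L.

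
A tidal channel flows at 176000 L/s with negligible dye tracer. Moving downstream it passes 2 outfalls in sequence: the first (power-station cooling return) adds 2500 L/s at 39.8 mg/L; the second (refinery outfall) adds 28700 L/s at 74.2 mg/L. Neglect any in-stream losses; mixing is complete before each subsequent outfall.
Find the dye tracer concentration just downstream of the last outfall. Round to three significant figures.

10.8 mg/L

Outfall 1: combined Q = 178500 L/s; C = (176000·0 + 2500·39.80)/178500 = 0.5574 mg/L.
Outfall 2: combined Q = 207200 L/s; C = (178500·0.5574 + 28700·74.20)/207200 = 10.76 mg/L.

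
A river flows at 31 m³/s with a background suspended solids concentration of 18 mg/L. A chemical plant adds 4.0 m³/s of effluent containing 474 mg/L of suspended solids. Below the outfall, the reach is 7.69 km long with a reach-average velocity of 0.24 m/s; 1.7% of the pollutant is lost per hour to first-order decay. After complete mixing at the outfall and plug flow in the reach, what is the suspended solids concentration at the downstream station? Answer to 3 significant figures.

Mixed concentration C = ΣQC/ΣQ = (31.00·18.00 + 4.000·474.0) / 35.00 = 2454/35.00 = 70.11 mg/L.
Travel time t = 7.69·1000 / 0.24 = 32040 s = 8.900 h.
1.7%/h lost → k = −ln(1 − 0.017) = 0.01715 h⁻¹.
After decay, C = 70.11 × e^(−kt) = 70.11 × 0.8585 = 60.19 mg/L.

60.2 mg/L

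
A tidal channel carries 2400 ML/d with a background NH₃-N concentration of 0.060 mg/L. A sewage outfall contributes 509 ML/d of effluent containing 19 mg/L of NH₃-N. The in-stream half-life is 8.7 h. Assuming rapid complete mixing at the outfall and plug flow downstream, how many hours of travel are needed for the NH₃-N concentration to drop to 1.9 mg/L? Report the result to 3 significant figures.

7.21 h

Flow-weighted average: C = (2400·0.06000 + 509.0·19.00) / 2909 = 9815/2909 = 3.374 mg/L.
Half-life 8.7 h → k = ln 2 / 8.7 = 0.07967 h⁻¹ = 1.912 d⁻¹.
3.374·exp(−k·t) = 1.9 → t = ln(3.374/1.9)/k = 25950 s = 7.208 h.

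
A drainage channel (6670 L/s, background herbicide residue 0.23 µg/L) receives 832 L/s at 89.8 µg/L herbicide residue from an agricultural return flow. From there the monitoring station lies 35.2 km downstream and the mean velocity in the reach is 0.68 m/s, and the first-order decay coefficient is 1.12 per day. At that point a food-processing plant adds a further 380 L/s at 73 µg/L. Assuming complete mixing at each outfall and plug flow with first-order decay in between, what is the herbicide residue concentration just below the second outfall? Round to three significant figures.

8.46 µg/L

Conservation of mass: C = (6670·0.2300 + 832.0·89.80) / 7502 = 76250/7502 = 10.16 µg/L; combined flow 7502 L/s.
Travel time t = 35.2·1000 / 0.68 = 51760 s = 14.38 h.
Applying C = C₀e^(−kt): 10.16 × 0.5112 = 5.196 µg/L.
At the second outfall, C = (7502·5.196 + 380.0·73.00) / (7502 + 380.0) = 8.464 µg/L.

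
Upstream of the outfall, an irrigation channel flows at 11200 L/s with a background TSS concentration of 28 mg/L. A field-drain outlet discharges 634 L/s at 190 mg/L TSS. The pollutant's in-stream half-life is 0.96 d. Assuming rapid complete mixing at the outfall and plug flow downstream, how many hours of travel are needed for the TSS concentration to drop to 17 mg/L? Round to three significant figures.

Conservation of mass: C = (11200·28.00 + 634.0·190.0) / 11830 = 434100/11830 = 36.68 mg/L.
Half-life 0.96 d → k = ln 2 / 0.96 = 0.7220 d⁻¹.
36.68·exp(−k·t) = 17 → t = ln(36.68/17)/k = 92020 s = 25.56 h.

25.6 h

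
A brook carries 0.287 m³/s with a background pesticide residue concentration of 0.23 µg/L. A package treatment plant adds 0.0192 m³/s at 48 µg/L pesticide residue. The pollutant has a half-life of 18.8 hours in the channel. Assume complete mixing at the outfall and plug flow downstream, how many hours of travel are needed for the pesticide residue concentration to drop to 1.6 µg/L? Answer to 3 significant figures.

Conservation of mass: C = (0.2870·0.2300 + 0.01920·48.00) / 0.3062 = 0.9876/0.3062 = 3.225 µg/L.
Half-life 18.8 h → k = ln 2 / 18.8 = 0.03687 h⁻¹ = 0.8849 d⁻¹.
3.225·exp(−k·t) = 1.6 → t = ln(3.225/1.6)/k = 68450 s = 19.01 h.

19.0 h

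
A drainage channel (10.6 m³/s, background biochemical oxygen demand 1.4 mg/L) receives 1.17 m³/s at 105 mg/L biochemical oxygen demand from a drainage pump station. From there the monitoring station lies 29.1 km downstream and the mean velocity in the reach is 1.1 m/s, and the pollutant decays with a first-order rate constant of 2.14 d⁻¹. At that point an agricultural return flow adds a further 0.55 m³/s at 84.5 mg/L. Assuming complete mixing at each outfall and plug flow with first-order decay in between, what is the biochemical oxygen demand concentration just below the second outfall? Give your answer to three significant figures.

9.58 mg/L

Mass balance: C = (10.60·1.400 + 1.170·105.0) / 11.77 = 137.7/11.77 = 11.70 mg/L; combined flow 11.77 m³/s.
Travel time t = 29.1·1000 / 1.1 = 26450 s = 7.348 h.
After decay, C = 11.70 × e^(−kt) = 11.70 × 0.5193 = 6.075 mg/L.
Second outfall: C = (11.77·6.075 + 0.5500·84.50)/12.32 = 9.576 mg/L.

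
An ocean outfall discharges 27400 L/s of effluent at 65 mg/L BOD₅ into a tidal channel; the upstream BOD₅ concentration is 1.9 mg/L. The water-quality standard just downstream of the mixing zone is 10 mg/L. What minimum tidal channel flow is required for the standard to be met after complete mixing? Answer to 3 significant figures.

186000 L/s

Set C_mix = 10: (Q·1.900 + 27400·65.00) / (Q + 27400) = 10
→ Q = 27400·(65.00 − 10)/(10 − 1.900) = 186000 L/s.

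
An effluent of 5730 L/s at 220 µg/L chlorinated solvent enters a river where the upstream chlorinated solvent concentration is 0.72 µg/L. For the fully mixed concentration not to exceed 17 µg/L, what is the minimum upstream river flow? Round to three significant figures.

71400 L/s

Set C_mix = 17: (Q·0.7200 + 5730·220.0) / (Q + 5730) = 17
→ Q = 5730·(220.0 − 17)/(17 − 0.7200) = 71450 L/s.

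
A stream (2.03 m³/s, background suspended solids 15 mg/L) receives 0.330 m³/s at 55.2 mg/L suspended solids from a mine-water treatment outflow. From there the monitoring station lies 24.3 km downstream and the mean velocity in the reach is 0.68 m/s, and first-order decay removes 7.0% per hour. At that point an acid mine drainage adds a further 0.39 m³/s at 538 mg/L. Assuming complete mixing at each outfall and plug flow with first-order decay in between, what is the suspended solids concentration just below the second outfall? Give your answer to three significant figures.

84.9 mg/L

After mixing, C = (2.030·15.00 + 0.3300·55.20) / 2.360 = 48.67/2.360 = 20.62 mg/L; combined flow 2.360 m³/s.
Travel time t = 24.3·1000 / 0.68 = 35740 s = 9.926 h.
7.0%/h lost → k = −ln(1 − 0.07) = 0.07257 h⁻¹.
Applying C = C₀e^(−kt): 20.62 × 0.4866 = 10.03 mg/L.
Second outfall: C = (2.360·10.03 + 0.3900·538.0)/2.750 = 84.91 mg/L.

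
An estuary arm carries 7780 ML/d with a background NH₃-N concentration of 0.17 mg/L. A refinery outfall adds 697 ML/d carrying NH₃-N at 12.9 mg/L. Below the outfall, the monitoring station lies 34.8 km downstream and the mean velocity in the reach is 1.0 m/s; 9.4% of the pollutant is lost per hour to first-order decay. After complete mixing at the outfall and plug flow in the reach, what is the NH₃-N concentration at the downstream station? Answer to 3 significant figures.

0.469 mg/L

Flow-weighted average: C = (7780·0.1700 + 697.0·12.90) / 8477 = 10310/8477 = 1.217 mg/L.
Travel time t = 34.8·1000 / 1.0 = 34800 s = 9.667 h.
9.4%/h lost → k = −ln(1 − 0.094) = 0.09872 h⁻¹.
First-order decay: C = 1.217·exp(−k·t) = 1.217·0.3851 = 0.4685 mg/L.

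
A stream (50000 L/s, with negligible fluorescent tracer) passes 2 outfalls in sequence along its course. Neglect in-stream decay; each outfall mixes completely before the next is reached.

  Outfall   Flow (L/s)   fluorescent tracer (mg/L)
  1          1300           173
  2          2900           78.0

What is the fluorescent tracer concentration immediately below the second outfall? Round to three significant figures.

8.32 mg/L

Below outfall 1: Q → 51300 L/s, C = (50000·0 + 1300·173.0)/51300 = 4.384 mg/L.
Below outfall 2: Q → 54200 L/s, C = (51300·4.384 + 2900·78.00)/54200 = 8.323 mg/L.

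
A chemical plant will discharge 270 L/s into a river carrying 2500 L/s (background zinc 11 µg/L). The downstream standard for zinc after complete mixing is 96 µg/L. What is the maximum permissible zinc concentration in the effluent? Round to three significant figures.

883 µg/L

At the limit, (Qr·Cr + Qe·Cₑ)/(Qr + Qe) = 96:
Cₑ = (2770·96 − 2500·11.00) / 270.0 = 883.0 µg/L.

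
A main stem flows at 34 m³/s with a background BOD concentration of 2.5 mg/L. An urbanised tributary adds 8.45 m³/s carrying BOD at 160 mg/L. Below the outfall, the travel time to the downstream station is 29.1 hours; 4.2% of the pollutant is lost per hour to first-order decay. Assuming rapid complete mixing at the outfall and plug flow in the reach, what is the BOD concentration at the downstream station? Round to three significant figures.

Mass balance: C = (34.00·2.500 + 8.450·160.0) / 42.45 = 1437/42.45 = 33.85 mg/L.
4.2%/h lost → k = −ln(1 − 0.042) = 0.04291 h⁻¹.
First-order decay: C = 33.85·exp(−k·t) = 33.85·0.2869 = 9.712 mg/L.

9.71 mg/L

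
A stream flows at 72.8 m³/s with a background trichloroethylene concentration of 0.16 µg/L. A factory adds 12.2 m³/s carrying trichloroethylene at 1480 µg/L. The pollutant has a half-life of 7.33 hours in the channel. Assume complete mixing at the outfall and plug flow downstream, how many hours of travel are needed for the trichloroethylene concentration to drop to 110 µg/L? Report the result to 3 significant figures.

Mass balance: C = (72.80·0.1600 + 12.20·1480) / 85.00 = 18070/85.00 = 212.6 µg/L.
Half-life 7.33 h → k = ln 2 / 7.33 = 0.09456 h⁻¹ = 2.270 d⁻¹.
212.6·exp(−k·t) = 110 → t = ln(212.6/110)/k = 25080 s = 6.966 h.

6.97 h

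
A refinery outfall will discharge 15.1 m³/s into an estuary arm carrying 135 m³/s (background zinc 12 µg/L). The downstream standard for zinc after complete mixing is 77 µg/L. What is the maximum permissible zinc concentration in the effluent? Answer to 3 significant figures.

658 µg/L

At the limit, (Qr·Cr + Qe·Cₑ)/(Qr + Qe) = 77:
Cₑ = (150.1·77 − 135.0·12.00) / 15.10 = 658.1 µg/L.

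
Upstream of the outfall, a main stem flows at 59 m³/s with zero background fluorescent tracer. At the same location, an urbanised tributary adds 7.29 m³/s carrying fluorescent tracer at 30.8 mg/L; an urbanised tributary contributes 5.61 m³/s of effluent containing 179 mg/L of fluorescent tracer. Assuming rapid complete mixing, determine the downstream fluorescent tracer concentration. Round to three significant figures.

17.1 mg/L

Mixed concentration C = ΣQC/ΣQ = (59.00·0 + 7.290·30.80 + 5.610·179.0) / 71.90 = 1229/71.90 = 17.09 mg/L.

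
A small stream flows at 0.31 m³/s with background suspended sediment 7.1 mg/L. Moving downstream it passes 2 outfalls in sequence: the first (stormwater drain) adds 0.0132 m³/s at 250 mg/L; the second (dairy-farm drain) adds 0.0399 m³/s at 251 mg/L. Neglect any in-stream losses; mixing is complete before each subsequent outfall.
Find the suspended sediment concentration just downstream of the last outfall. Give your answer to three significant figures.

42.7 mg/L

Outfall 1: combined Q = 0.3232 m³/s; C = (0.3100·7.100 + 0.01320·250.0)/0.3232 = 17.02 mg/L.
Outfall 2: combined Q = 0.3631 m³/s; C = (0.3232·17.02 + 0.03990·251.0)/0.3631 = 42.73 mg/L.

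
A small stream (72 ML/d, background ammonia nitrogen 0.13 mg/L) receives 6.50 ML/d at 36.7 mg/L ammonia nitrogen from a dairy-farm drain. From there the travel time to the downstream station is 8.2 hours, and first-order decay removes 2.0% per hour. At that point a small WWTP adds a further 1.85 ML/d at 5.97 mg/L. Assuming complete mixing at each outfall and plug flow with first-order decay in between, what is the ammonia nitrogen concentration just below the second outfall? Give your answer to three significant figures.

2.75 mg/L

Mass balance: C = (72.00·0.1300 + 6.500·36.70) / 78.50 = 247.9/78.50 = 3.158 mg/L; combined flow 78.50 ML/d.
2.0%/h lost → k = −ln(1 − 0.02) = 0.02020 h⁻¹.
Decay over the reach: 3.158·exp(−kt) = 3.158·0.8473 = 2.676 mg/L.
Second outfall: C = (78.50·2.676 + 1.850·5.970)/80.35 = 2.752 mg/L.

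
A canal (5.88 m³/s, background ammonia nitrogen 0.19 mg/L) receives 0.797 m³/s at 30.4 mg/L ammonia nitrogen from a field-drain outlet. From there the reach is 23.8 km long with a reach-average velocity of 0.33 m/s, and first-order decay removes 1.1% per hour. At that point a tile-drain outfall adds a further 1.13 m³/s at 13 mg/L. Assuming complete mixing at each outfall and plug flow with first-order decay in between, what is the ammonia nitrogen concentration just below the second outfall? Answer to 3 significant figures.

Flow-weighted average: C = (5.880·0.1900 + 0.7970·30.40) / 6.677 = 25.35/6.677 = 3.796 mg/L; combined flow 6.677 m³/s.
Travel time t = 23.8·1000 / 0.33 = 72120 s = 20.03 h.
1.1%/h lost → k = −ln(1 − 0.011) = 0.01106 h⁻¹.
First-order decay: C = 3.796·exp(−k·t) = 3.796·0.8012 = 3.042 mg/L.
Second outfall: C = (6.677·3.042 + 1.130·13.00)/7.807 = 4.483 mg/L.

4.48 mg/L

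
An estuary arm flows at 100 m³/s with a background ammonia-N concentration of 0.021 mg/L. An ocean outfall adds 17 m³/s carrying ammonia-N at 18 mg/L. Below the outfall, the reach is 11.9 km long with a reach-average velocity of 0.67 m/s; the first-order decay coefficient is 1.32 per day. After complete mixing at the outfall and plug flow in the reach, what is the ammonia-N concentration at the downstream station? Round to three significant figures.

Mass balance: C = (100.0·0.02100 + 17.00·18.00) / 117.0 = 308.1/117.0 = 2.633 mg/L.
Travel time t = 11.9·1000 / 0.67 = 17760 s = 4.934 h.
Applying C = C₀e^(−kt): 2.633 × 0.7623 = 2.008 mg/L.

2.01 mg/L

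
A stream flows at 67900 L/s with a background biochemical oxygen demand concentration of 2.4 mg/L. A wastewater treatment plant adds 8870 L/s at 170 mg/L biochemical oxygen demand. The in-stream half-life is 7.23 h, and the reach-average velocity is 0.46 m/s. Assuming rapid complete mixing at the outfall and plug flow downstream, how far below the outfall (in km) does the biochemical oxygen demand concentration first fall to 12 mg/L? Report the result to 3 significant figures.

Mixed concentration C = ΣQC/ΣQ = (67900·2.400 + 8870·170.0) / 76770 = 1671000/76770 = 21.76 mg/L.
Half-life 7.23 h → k = ln 2 / 7.23 = 0.09587 h⁻¹ = 2.301 d⁻¹.
Set 21.76·exp(−k·t) = 12 → t = ln(21.76/12)/k = 22360 s = 6.210 h.
Distance = v·t = 0.46·22360 = 10280 m = 10.28 km.

10.3 km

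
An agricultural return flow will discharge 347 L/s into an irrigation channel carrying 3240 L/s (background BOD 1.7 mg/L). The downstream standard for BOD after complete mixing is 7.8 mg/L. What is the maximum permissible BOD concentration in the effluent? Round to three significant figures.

At the limit, (Qr·Cr + Qe·Cₑ)/(Qr + Qe) = 7.8:
Cₑ = (3587·7.8 − 3240·1.700) / 347.0 = 64.76 mg/L.

64.8 mg/L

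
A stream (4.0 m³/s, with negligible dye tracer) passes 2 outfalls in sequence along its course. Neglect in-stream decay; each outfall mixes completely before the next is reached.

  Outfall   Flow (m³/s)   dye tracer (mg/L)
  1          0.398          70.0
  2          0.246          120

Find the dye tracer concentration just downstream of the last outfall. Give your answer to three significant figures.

Outfall 1: combined Q = 4.398 m³/s; C = (4.000·0 + 0.3980·70.00)/4.398 = 6.335 mg/L.
Outfall 2: combined Q = 4.644 m³/s; C = (4.398·6.335 + 0.2460·120.0)/4.644 = 12.36 mg/L.

12.4 mg/L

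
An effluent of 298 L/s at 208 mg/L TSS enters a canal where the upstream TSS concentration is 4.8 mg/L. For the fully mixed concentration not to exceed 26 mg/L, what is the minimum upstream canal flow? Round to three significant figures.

Set C_mix = 26: (Q·4.800 + 298.0·208.0) / (Q + 298.0) = 26
→ Q = 298.0·(208.0 − 26)/(26 − 4.800) = 2558 L/s.

2560 L/s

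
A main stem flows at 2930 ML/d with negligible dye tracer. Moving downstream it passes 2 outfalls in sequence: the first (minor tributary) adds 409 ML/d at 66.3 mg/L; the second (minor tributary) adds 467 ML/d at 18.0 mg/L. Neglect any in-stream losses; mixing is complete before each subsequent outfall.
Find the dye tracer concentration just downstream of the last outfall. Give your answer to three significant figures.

9.33 mg/L

After outfall 1: Q = 2930 + 409.0 = 3339 ML/d; C = (2930·0 + 409.0·66.30)/3339 = 8.121 mg/L.
After outfall 2: Q = 3339 + 467.0 = 3806 ML/d; C = (3339·8.121 + 467.0·18.00)/3806 = 9.333 mg/L.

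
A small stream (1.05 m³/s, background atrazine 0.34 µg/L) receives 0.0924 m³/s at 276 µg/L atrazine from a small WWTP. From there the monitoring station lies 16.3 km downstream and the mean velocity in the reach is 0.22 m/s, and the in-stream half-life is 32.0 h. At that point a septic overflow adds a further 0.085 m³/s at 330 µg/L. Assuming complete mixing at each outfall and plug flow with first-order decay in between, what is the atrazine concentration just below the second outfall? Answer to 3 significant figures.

36.3 µg/L

Mass balance: C = (1.050·0.3400 + 0.09240·276.0) / 1.142 = 25.86/1.142 = 22.64 µg/L; combined flow 1.142 m³/s.
Travel time t = 16.3·1000 / 0.22 = 74090 s = 20.58 h.
Half-life 32.0 h → k = ln 2 / 32.0 = 0.02166 h⁻¹ = 0.5199 d⁻¹.
After decay, C = 22.64 × e^(−kt) = 22.64 × 0.6403 = 14.49 µg/L.
At the second outfall, C = (1.142·14.49 + 0.08500·330.0) / (1.142 + 0.08500) = 36.34 µg/L.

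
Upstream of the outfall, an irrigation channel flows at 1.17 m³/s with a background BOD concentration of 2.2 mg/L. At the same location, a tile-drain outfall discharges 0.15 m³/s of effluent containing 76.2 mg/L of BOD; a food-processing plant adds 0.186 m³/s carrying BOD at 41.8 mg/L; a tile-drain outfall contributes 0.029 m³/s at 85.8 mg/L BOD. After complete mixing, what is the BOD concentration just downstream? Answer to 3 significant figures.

15.8 mg/L

Conservation of mass: C = (1.170·2.200 + 0.1500·76.20 + 0.1860·41.80 + 0.02900·85.80) / 1.535 = 24.27/1.535 = 15.81 mg/L.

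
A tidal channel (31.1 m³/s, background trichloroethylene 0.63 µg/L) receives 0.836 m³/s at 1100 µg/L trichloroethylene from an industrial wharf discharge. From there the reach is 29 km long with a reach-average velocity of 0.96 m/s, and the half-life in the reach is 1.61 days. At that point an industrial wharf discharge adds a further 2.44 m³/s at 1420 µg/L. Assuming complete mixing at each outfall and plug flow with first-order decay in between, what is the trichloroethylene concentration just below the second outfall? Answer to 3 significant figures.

Conservation of mass: C = (31.10·0.6300 + 0.8360·1100) / 31.94 = 939.2/31.94 = 29.41 µg/L; combined flow 31.94 m³/s.
Travel time t = 29·1000 / 0.96 = 30210 s = 8.391 h.
Half-life 1.61 d → k = ln 2 / 1.61 = 0.4305 d⁻¹.
Decay over the reach: 29.41·exp(−kt) = 29.41·0.8603 = 25.30 µg/L.
Second outfall: C = (31.94·25.30 + 2.440·1420)/34.38 = 124.3 µg/L.

124 µg/L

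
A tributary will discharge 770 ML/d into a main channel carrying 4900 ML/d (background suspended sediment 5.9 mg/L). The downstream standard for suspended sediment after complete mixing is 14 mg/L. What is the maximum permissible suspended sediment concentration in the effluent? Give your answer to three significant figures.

At the limit, (Qr·Cr + Qe·Cₑ)/(Qr + Qe) = 14:
Cₑ = (5670·14 − 4900·5.900) / 770.0 = 65.55 mg/L.

65.5 mg/L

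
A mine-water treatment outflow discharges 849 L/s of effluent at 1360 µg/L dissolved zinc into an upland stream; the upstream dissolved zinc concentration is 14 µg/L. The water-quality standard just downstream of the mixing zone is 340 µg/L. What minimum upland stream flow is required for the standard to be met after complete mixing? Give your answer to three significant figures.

2660 L/s

Set C_mix = 340: (Q·14.00 + 849.0·1360) / (Q + 849.0) = 340
→ Q = 849.0·(1360 − 340)/(340 − 14.00) = 2656 L/s.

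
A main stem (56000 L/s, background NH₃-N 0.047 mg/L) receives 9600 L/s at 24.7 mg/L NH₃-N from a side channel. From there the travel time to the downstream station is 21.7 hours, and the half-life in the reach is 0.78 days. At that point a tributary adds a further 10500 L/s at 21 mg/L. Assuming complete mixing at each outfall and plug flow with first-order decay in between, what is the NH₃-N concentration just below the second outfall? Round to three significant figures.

4.31 mg/L

Conservation of mass: C = (56000·0.04700 + 9600·24.70) / 65600 = 239800/65600 = 3.655 mg/L; combined flow 65600 L/s.
Half-life 0.78 d → k = ln 2 / 0.78 = 0.8887 d⁻¹.
Decay over the reach: 3.655·exp(−kt) = 3.655·0.4478 = 1.636 mg/L.
Second outfall: C = (65600·1.636 + 10500·21.00)/76100 = 4.308 mg/L.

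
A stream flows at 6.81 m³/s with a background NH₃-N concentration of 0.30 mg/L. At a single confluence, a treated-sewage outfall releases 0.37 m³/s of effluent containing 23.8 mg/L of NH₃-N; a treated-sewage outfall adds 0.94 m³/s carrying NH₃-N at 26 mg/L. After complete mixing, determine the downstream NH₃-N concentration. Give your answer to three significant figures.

After mixing, C = (6.810·0.3000 + 0.3700·23.80 + 0.9400·26.00) / 8.120 = 35.29/8.120 = 4.346 mg/L.

4.35 mg/L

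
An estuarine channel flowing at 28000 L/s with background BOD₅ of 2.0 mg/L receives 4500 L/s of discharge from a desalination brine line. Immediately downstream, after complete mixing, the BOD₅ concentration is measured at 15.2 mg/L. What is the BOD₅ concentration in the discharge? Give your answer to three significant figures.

97.3 mg/L

Mass balance: 28000·2.000 + 4500·Cₑ = 32500·15.20
→ Cₑ = (32500·15.20 − 28000·2.000) / 4500 = 97.33 mg/L.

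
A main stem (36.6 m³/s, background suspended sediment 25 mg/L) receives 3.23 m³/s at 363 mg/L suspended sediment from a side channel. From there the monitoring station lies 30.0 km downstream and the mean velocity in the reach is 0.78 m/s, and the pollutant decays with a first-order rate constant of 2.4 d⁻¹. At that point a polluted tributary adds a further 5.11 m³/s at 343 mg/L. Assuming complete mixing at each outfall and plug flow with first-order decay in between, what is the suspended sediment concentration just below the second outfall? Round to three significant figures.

Conservation of mass: C = (36.60·25.00 + 3.230·363.0) / 39.83 = 2087/39.83 = 52.41 mg/L; combined flow 39.83 m³/s.
Travel time t = 30.0·1000 / 0.78 = 38460 s = 10.68 h.
Applying C = C₀e^(−kt): 52.41 × 0.3436 = 18.01 mg/L.
At the second outfall, C = (39.83·18.01 + 5.110·343.0) / (39.83 + 5.110) = 54.96 mg/L.

55.0 mg/L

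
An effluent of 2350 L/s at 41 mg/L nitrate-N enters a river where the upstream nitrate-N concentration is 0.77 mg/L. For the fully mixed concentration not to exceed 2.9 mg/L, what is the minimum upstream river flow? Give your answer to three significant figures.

42000 L/s

Set C_mix = 2.9: (Q·0.7700 + 2350·41.00) / (Q + 2350) = 2.9
→ Q = 2350·(41.00 − 2.9)/(2.9 − 0.7700) = 42040 L/s.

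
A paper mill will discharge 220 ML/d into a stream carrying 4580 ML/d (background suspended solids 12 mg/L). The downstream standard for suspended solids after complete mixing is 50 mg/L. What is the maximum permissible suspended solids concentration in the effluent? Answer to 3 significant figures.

841 mg/L

At the limit, (Qr·Cr + Qe·Cₑ)/(Qr + Qe) = 50:
Cₑ = (4800·50 − 4580·12.00) / 220.0 = 841.1 mg/L.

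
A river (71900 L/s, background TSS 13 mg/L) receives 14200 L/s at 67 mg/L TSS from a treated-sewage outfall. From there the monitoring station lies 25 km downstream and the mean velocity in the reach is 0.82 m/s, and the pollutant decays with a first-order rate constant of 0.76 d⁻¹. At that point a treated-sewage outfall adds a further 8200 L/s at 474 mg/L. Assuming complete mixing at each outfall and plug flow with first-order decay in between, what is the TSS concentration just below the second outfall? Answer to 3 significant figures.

56.5 mg/L

Flow-weighted average: C = (71900·13.00 + 14200·67.00) / 86100 = 1886000/86100 = 21.91 mg/L; combined flow 86100 L/s.
Travel time t = 25·1000 / 0.82 = 30490 s = 8.469 h.
Decay over the reach: 21.91·exp(−kt) = 21.91·0.7648 = 16.75 mg/L.
At the second outfall, C = (86100·16.75 + 8200·474.0) / (86100 + 8200) = 56.51 mg/L.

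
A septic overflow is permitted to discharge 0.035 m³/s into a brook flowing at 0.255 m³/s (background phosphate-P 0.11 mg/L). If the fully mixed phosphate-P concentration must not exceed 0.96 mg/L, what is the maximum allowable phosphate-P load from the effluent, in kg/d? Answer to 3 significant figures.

21.6 kg/d

Mass balance at the limit: 0.2550·0.1100 + 0.03500·Cₑ = 0.2900·0.96 → Cₑ = 7.153 mg/L.
Load = 0.03500 m³/s × 7.153 g/m³ × 86 400 s/d = 21.63 kg/d.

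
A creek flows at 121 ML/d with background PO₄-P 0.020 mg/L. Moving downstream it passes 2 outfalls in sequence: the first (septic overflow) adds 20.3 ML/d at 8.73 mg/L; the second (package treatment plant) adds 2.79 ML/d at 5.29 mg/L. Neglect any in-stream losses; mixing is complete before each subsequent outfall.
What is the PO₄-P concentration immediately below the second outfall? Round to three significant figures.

Outfall 1: combined Q = 141.3 ML/d; C = (121.0·0.02000 + 20.30·8.730)/141.3 = 1.271 mg/L.
Outfall 2: combined Q = 144.1 ML/d; C = (141.3·1.271 + 2.790·5.290)/144.1 = 1.349 mg/L.

1.35 mg/L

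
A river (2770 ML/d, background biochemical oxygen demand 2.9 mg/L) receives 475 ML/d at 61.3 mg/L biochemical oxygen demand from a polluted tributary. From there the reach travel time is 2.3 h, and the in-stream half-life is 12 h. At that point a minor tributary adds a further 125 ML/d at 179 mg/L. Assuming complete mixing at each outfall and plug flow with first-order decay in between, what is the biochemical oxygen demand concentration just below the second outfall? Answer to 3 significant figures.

16.3 mg/L

Mixed concentration C = ΣQC/ΣQ = (2770·2.900 + 475.0·61.30) / 3245 = 37150/3245 = 11.45 mg/L; combined flow 3245 ML/d.
Half-life 12 h → k = ln 2 / 12 = 0.05776 h⁻¹ = 1.386 d⁻¹.
Decay over the reach: 11.45·exp(−kt) = 11.45·0.8756 = 10.02 mg/L.
At the second outfall, C = (3245·10.02 + 125.0·179.0) / (3245 + 125.0) = 16.29 mg/L.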